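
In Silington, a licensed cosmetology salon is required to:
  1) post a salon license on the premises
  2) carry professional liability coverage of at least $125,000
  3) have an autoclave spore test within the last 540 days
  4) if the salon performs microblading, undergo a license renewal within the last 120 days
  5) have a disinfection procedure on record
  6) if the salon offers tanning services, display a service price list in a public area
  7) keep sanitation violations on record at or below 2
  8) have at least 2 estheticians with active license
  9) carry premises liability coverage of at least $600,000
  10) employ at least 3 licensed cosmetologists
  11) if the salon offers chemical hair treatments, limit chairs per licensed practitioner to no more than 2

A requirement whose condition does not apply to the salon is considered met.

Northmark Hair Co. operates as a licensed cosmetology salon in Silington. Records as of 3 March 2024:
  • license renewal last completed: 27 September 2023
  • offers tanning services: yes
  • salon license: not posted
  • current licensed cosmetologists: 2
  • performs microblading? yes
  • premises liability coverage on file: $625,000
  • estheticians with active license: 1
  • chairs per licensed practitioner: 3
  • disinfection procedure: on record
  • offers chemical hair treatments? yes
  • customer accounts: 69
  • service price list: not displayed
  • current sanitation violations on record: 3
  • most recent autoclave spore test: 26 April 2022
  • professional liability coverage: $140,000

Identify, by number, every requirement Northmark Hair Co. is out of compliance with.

1, 3, 4, 6, 7, 8, 10, 11

1. salon license absent → not met
2. professional liability coverage $140,000 ≥ $125,000 → met
3. autoclave spore test 677 days ago vs limit 540 → not met
4. condition 'performs microblading' holds; license renewal 158 days ago vs limit 120 → not met
5. disinfection procedure present → met
6. condition 'offers tanning services' holds; service price list absent → not met
7. sanitation violations on record 3 > 2 → not met
8. estheticians with active license 1 < 2 → not met
9. premises liability coverage $625,000 ≥ $600,000 → met
10. licensed cosmetologists 2 < 3 → not met
11. condition 'offers chemical hair treatments' holds; chairs per licensed practitioner 3 > 2 → not met
Not met: 1, 3, 4, 6, 7, 8, 10, 11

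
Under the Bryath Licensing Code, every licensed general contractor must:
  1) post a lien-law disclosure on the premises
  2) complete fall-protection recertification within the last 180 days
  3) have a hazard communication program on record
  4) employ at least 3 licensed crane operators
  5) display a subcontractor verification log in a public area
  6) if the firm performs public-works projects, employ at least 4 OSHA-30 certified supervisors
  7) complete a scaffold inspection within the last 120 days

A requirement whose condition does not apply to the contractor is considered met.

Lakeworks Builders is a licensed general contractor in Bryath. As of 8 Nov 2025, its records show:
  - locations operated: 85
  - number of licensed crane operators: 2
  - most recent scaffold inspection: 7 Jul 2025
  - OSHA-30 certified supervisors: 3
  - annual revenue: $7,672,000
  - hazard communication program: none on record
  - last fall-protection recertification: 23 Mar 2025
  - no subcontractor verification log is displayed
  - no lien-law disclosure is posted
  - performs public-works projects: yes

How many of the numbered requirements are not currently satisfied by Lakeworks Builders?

1. lien-law disclosure absent → not met
2. fall-protection recertification 230 days ago vs limit 180 → not met
3. hazard communication program absent → not met
4. licensed crane operators 2 < 3 → not met
5. subcontractor verification log absent → not met
6. condition 'performs public-works projects' holds; OSHA-30 certified supervisors 3 < 4 → not met
7. scaffold inspection 124 days ago vs limit 120 → not met
Not met: 7 of 7

7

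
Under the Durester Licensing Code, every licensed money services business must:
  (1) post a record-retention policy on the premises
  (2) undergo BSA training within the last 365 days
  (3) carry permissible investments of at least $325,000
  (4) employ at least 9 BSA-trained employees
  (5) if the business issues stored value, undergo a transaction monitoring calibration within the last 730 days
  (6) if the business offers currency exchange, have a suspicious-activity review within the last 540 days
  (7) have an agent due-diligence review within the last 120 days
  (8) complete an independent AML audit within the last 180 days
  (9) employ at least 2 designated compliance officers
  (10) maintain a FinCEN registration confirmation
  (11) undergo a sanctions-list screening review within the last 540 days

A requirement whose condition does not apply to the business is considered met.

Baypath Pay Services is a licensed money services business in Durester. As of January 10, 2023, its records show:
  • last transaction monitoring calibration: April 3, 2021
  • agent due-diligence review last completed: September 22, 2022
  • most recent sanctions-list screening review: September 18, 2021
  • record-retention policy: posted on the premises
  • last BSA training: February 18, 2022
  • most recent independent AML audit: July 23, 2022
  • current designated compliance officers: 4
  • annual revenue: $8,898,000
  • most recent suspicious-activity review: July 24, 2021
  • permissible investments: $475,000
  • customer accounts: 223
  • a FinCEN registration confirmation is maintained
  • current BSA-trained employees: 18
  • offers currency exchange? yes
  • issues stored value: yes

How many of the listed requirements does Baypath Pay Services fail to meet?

1. record-retention policy present → met
2. BSA training 326 days ago vs limit 365 → met
3. permissible investments $475,000 ≥ $325,000 → met
4. BSA-trained employees 18 ≥ 9 → met
5. condition 'issues stored value' holds; transaction monitoring calibration 647 days ago vs limit 730 → met
6. condition 'offers currency exchange' holds; suspicious-activity review 535 days ago vs limit 540 → met
7. agent due-diligence review 110 days ago vs limit 120 → met
8. independent AML audit 171 days ago vs limit 180 → met
9. designated compliance officers 4 ≥ 2 → met
10. FinCEN registration confirmation present → met
11. sanctions-list screening review 479 days ago vs limit 540 → met
Not met: 0 of 11

0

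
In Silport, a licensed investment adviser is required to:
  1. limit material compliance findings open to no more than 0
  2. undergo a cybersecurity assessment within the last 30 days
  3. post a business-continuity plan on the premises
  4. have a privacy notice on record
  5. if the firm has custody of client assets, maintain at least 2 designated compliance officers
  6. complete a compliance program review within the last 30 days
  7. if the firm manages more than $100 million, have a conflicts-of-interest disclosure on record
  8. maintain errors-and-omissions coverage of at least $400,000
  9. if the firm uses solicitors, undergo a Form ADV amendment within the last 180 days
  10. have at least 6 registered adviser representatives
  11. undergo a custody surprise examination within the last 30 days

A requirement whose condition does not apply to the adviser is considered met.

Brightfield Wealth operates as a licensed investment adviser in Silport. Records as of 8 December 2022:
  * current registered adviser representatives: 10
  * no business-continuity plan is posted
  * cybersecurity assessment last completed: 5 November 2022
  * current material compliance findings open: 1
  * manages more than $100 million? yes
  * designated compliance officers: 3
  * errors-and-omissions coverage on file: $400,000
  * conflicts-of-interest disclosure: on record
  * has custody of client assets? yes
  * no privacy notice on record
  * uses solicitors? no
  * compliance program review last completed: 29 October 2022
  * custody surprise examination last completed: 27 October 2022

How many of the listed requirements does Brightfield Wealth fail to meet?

1. material compliance findings open 1 > 0 → not met
2. cybersecurity assessment 33 days ago vs limit 30 → not met
3. business-continuity plan absent → not met
4. privacy notice absent → not met
5. condition 'has custody of client assets' holds; designated compliance officers 3 ≥ 2 → met
6. compliance program review 40 days ago vs limit 30 → not met
7. condition 'manages more than $100 million' holds; conflicts-of-interest disclosure present → met
8. errors-and-omissions coverage $400,000 ≥ $400,000 → met
9. condition 'uses solicitors' does not hold → requirement n/a → met
10. registered adviser representatives 10 ≥ 6 → met
11. custody surprise examination 42 days ago vs limit 30 → not met
Not met: 6 of 11

6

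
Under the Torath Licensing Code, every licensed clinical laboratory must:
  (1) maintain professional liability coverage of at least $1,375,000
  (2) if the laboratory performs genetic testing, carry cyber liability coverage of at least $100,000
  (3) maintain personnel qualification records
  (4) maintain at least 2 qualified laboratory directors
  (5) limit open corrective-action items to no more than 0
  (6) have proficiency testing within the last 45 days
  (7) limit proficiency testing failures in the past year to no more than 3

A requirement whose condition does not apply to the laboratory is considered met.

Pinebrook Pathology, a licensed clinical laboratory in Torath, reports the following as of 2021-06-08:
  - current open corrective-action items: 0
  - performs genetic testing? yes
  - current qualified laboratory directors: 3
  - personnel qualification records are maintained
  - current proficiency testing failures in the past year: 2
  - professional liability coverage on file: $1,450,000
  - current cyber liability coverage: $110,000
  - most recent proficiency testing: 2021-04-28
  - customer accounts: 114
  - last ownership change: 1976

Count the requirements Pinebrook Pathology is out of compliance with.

1. professional liability coverage $1,450,000 ≥ $1,375,000 → met
2. condition 'performs genetic testing' holds; cyber liability coverage $110,000 ≥ $100,000 → met
3. personnel qualification records present → met
4. qualified laboratory directors 3 ≥ 2 → met
5. open corrective-action items 0 ≤ 0 → met
6. proficiency testing 41 days ago vs limit 45 → met
7. proficiency testing failures in the past year 2 ≤ 3 → met
Not met: 0 of 7

0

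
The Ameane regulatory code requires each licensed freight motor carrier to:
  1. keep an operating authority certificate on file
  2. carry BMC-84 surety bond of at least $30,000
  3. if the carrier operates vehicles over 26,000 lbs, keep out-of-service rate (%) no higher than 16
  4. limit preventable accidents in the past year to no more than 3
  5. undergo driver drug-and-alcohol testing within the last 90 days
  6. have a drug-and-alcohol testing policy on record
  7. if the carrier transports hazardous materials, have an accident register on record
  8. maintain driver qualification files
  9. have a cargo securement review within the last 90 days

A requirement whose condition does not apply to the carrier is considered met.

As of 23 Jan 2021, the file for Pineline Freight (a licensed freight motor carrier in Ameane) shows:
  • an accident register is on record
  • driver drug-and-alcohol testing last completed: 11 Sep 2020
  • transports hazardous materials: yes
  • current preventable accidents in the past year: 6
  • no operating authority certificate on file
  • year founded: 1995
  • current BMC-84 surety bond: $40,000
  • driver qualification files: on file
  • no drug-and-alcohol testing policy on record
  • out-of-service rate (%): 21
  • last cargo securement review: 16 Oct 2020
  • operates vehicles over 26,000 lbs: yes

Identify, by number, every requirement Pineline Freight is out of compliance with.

1. operating authority certificate absent → not met
2. BMC-84 surety bond $40,000 ≥ $30,000 → met
3. condition 'operates vehicles over 26,000 lbs' holds; out-of-service rate (%) 21 > 16 → not met
4. preventable accidents in the past year 6 > 3 → not met
5. driver drug-and-alcohol testing 134 days ago vs limit 90 → not met
6. drug-and-alcohol testing policy absent → not met
7. condition 'transports hazardous materials' holds; accident register present → met
8. driver qualification files present → met
9. cargo securement review 99 days ago vs limit 90 → not met
Not met: 1, 3, 4, 5, 6, 9

1, 3, 4, 5, 6, 9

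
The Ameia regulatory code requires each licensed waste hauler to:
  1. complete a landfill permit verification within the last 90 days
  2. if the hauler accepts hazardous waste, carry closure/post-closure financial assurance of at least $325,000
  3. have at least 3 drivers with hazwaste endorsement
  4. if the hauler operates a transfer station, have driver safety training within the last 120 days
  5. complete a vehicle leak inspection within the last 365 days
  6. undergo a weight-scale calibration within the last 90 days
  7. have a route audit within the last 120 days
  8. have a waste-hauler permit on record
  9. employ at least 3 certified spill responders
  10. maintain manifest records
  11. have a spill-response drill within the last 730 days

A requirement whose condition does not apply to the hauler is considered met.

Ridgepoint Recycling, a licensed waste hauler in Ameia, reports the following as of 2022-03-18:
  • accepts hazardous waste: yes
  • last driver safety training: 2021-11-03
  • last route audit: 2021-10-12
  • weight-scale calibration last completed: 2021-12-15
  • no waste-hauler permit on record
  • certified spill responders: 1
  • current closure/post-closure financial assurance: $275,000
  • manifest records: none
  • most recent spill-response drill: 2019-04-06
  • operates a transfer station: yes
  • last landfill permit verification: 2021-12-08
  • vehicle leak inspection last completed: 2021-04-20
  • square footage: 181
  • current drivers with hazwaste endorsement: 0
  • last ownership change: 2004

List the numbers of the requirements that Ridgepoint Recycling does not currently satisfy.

1. landfill permit verification 100 days ago vs limit 90 → not met
2. condition 'accepts hazardous waste' holds; closure/post-closure financial assurance $275,000 < $325,000 → not met
3. drivers with hazwaste endorsement 0 < 3 → not met
4. condition 'operates a transfer station' holds; driver safety training 135 days ago vs limit 120 → not met
5. vehicle leak inspection 332 days ago vs limit 365 → met
6. weight-scale calibration 93 days ago vs limit 90 → not met
7. route audit 157 days ago vs limit 120 → not met
8. waste-hauler permit absent → not met
9. certified spill responders 1 < 3 → not met
10. manifest records absent → not met
11. spill-response drill 1077 days ago vs limit 730 → not met
Not met: 1, 2, 3, 4, 6, 7, 8, 9, 10, 11

1, 2, 3, 4, 6, 7, 8, 9, 10, 11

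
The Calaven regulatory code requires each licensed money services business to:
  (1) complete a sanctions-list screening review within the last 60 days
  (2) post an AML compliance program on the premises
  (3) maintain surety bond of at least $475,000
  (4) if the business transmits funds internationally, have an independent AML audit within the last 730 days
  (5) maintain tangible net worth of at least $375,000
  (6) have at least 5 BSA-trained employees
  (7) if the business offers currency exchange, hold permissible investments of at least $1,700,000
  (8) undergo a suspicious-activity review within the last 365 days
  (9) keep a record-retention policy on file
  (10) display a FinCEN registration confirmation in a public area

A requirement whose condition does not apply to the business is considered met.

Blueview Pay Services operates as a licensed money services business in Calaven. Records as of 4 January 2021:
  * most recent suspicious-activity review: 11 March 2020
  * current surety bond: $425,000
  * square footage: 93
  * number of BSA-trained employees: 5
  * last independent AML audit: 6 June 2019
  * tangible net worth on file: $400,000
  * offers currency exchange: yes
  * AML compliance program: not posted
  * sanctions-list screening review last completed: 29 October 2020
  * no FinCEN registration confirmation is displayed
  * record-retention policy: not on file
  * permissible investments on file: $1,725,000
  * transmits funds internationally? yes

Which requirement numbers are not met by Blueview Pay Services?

1, 2, 3, 9, 10

1. sanctions-list screening review 67 days ago vs limit 60 → not met
2. AML compliance program absent → not met
3. surety bond $425,000 < $475,000 → not met
4. condition 'transmits funds internationally' holds; independent AML audit 578 days ago vs limit 730 → met
5. tangible net worth $400,000 ≥ $375,000 → met
6. BSA-trained employees 5 ≥ 5 → met
7. condition 'offers currency exchange' holds; permissible investments $1,725,000 ≥ $1,700,000 → met
8. suspicious-activity review 299 days ago vs limit 365 → met
9. record-retention policy absent → not met
10. FinCEN registration confirmation absent → not met
Not met: 1, 2, 3, 9, 10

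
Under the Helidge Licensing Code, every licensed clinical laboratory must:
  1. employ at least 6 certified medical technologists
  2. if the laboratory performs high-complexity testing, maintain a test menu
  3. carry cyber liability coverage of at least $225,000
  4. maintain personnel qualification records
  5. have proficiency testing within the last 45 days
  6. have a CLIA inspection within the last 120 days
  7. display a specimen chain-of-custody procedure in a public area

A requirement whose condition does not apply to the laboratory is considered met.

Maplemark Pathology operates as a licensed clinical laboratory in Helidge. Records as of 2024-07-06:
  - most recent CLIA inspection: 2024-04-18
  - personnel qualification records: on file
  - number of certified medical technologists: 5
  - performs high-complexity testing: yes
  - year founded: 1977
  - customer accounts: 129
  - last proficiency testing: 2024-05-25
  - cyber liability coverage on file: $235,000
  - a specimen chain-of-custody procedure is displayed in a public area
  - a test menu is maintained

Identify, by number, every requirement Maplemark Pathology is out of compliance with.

1. certified medical technologists 5 < 6 → not met
2. condition 'performs high-complexity testing' holds; test menu present → met
3. cyber liability coverage $235,000 ≥ $225,000 → met
4. personnel qualification records present → met
5. proficiency testing 42 days ago vs limit 45 → met
6. CLIA inspection 79 days ago vs limit 120 → met
7. specimen chain-of-custody procedure present → met
Not met: 1

1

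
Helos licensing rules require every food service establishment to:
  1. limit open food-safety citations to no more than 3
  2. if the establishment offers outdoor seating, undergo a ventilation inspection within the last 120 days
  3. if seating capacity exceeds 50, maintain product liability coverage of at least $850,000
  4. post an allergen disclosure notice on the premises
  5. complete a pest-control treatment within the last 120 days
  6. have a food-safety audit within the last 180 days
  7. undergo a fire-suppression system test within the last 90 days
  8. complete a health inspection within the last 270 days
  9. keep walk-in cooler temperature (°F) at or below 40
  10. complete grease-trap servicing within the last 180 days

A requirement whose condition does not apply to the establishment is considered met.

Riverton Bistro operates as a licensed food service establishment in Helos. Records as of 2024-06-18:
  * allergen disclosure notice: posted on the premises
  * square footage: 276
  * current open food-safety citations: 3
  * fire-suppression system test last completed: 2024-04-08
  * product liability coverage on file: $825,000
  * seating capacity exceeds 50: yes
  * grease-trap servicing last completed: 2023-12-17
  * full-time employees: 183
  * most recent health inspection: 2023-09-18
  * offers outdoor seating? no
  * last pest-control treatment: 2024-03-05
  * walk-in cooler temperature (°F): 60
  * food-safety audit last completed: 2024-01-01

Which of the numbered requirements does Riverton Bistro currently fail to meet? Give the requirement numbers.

1. open food-safety citations 3 ≤ 3 → met
2. condition 'offers outdoor seating' does not hold → requirement n/a → met
3. condition 'seating capacity exceeds 50' holds; product liability coverage $825,000 < $850,000 → not met
4. allergen disclosure notice present → met
5. pest-control treatment 105 days ago vs limit 120 → met
6. food-safety audit 169 days ago vs limit 180 → met
7. fire-suppression system test 71 days ago vs limit 90 → met
8. health inspection 274 days ago vs limit 270 → not met
9. walk-in cooler temperature (°F) 60 > 40 → not met
10. grease-trap servicing 184 days ago vs limit 180 → not met
Not met: 3, 8, 9, 10

3, 8, 9, 10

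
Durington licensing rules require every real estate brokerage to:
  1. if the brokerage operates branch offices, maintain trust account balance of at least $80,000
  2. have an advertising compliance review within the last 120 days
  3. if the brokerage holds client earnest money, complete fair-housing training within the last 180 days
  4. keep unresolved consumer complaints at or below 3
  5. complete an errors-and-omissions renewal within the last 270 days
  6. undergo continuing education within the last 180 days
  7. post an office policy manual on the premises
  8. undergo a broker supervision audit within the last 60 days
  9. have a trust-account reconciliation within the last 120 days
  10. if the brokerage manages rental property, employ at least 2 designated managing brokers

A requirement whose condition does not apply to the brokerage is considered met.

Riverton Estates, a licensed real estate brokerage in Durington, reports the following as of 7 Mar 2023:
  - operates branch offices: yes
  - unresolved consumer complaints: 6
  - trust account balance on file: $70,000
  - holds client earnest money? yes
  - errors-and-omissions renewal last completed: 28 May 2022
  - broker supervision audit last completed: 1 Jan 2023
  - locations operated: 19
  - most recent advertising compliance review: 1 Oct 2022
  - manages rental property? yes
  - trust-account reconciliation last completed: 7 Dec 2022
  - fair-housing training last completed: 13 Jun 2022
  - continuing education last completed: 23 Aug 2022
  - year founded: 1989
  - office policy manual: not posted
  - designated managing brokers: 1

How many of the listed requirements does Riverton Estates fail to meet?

9

1. condition 'operates branch offices' holds; trust account balance $70,000 < $80,000 → not met
2. advertising compliance review 157 days ago vs limit 120 → not met
3. condition 'holds client earnest money' holds; fair-housing training 267 days ago vs limit 180 → not met
4. unresolved consumer complaints 6 > 3 → not met
5. errors-and-omissions renewal 283 days ago vs limit 270 → not met
6. continuing education 196 days ago vs limit 180 → not met
7. office policy manual absent → not met
8. broker supervision audit 65 days ago vs limit 60 → not met
9. trust-account reconciliation 90 days ago vs limit 120 → met
10. condition 'manages rental property' holds; designated managing brokers 1 < 2 → not met
Not met: 9 of 10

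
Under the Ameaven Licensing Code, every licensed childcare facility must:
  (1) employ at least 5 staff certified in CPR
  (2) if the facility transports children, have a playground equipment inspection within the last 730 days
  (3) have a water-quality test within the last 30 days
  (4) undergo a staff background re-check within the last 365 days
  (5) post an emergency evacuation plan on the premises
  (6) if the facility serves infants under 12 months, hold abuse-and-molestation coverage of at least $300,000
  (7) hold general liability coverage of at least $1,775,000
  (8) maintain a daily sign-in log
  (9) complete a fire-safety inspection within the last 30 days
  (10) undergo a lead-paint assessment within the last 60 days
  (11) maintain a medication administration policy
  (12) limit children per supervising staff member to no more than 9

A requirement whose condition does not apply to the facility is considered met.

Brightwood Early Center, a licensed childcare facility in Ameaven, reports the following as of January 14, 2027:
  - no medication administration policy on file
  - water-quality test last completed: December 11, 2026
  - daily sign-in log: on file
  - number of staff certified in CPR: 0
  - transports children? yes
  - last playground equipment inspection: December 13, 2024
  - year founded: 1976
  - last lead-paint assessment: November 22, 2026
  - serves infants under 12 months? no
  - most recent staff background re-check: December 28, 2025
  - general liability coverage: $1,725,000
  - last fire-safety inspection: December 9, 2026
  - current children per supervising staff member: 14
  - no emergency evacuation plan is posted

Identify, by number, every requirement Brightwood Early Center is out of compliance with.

1. staff certified in CPR 0 < 5 → not met
2. condition 'transports children' holds; playground equipment inspection 762 days ago vs limit 730 → not met
3. water-quality test 34 days ago vs limit 30 → not met
4. staff background re-check 382 days ago vs limit 365 → not met
5. emergency evacuation plan absent → not met
6. condition 'serves infants under 12 months' does not hold → requirement n/a → met
7. general liability coverage $1,725,000 < $1,775,000 → not met
8. daily sign-in log present → met
9. fire-safety inspection 36 days ago vs limit 30 → not met
10. lead-paint assessment 53 days ago vs limit 60 → met
11. medication administration policy absent → not met
12. children per supervising staff member 14 > 9 → not met
Not met: 1, 2, 3, 4, 5, 7, 9, 11, 12

1, 2, 3, 4, 5, 7, 9, 11, 12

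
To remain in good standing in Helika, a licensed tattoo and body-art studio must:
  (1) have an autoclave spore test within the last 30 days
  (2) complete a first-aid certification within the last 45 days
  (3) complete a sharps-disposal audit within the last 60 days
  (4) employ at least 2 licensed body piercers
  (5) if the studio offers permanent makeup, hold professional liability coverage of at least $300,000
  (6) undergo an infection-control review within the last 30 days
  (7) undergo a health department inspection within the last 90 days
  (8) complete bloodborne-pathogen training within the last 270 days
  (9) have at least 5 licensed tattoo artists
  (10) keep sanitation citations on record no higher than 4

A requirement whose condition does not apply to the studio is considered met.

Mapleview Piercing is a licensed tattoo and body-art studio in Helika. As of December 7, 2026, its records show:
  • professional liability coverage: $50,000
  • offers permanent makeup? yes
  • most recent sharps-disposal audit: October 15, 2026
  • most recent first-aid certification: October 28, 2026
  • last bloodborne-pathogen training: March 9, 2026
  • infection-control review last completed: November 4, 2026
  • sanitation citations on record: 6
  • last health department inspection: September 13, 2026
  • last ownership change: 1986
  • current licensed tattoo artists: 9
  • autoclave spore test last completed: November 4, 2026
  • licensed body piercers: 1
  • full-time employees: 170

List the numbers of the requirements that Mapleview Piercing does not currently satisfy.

1, 4, 5, 6, 8, 10

1. autoclave spore test 33 days ago vs limit 30 → not met
2. first-aid certification 40 days ago vs limit 45 → met
3. sharps-disposal audit 53 days ago vs limit 60 → met
4. licensed body piercers 1 < 2 → not met
5. condition 'offers permanent makeup' holds; professional liability coverage $50,000 < $300,000 → not met
6. infection-control review 33 days ago vs limit 30 → not met
7. health department inspection 85 days ago vs limit 90 → met
8. bloodborne-pathogen training 273 days ago vs limit 270 → not met
9. licensed tattoo artists 9 ≥ 5 → met
10. sanitation citations on record 6 > 4 → not met
Not met: 1, 4, 5, 6, 8, 10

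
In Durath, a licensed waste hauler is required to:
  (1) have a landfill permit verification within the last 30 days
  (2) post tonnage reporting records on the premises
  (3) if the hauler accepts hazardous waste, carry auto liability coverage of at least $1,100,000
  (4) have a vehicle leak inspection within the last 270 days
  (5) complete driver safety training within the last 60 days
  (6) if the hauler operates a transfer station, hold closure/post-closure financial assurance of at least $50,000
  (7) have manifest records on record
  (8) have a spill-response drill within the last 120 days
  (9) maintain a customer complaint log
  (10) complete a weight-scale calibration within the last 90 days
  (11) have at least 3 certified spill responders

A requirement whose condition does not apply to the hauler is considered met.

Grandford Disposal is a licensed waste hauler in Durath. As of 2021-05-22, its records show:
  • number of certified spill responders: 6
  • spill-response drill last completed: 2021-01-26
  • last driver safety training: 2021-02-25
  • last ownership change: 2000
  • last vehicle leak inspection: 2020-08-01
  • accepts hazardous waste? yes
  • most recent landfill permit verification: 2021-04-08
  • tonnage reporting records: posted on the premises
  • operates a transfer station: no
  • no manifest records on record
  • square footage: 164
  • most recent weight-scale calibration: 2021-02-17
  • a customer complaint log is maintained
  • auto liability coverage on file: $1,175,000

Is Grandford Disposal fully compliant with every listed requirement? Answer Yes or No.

1. landfill permit verification 44 days ago vs limit 30 → not met
2. tonnage reporting records present → met
3. condition 'accepts hazardous waste' holds; auto liability coverage $1,175,000 ≥ $1,100,000 → met
4. vehicle leak inspection 294 days ago vs limit 270 → not met
5. driver safety training 86 days ago vs limit 60 → not met
6. condition 'operates a transfer station' does not hold → requirement n/a → met
7. manifest records absent → not met
8. spill-response drill 116 days ago vs limit 120 → met
9. customer complaint log present → met
10. weight-scale calibration 94 days ago vs limit 90 → not met
11. certified spill responders 6 ≥ 3 → met
Not met: 1, 4, 5, 7, 10

No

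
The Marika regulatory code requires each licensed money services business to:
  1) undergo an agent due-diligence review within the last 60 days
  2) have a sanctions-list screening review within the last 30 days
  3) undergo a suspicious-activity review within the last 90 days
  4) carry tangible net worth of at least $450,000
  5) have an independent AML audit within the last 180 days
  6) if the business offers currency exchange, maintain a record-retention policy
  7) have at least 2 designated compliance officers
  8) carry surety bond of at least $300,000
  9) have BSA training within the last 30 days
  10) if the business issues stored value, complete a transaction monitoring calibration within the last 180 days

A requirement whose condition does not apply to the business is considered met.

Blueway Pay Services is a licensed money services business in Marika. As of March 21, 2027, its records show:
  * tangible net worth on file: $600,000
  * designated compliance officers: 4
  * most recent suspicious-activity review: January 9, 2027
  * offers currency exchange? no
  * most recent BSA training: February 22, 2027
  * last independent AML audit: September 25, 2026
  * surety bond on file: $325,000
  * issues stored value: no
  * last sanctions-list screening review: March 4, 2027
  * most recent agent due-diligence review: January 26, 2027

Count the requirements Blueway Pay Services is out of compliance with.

1. agent due-diligence review 54 days ago vs limit 60 → met
2. sanctions-list screening review 17 days ago vs limit 30 → met
3. suspicious-activity review 71 days ago vs limit 90 → met
4. tangible net worth $600,000 ≥ $450,000 → met
5. independent AML audit 177 days ago vs limit 180 → met
6. condition 'offers currency exchange' does not hold → requirement n/a → met
7. designated compliance officers 4 ≥ 2 → met
8. surety bond $325,000 ≥ $300,000 → met
9. BSA training 27 days ago vs limit 30 → met
10. condition 'issues stored value' does not hold → requirement n/a → met
Not met: 0 of 10

0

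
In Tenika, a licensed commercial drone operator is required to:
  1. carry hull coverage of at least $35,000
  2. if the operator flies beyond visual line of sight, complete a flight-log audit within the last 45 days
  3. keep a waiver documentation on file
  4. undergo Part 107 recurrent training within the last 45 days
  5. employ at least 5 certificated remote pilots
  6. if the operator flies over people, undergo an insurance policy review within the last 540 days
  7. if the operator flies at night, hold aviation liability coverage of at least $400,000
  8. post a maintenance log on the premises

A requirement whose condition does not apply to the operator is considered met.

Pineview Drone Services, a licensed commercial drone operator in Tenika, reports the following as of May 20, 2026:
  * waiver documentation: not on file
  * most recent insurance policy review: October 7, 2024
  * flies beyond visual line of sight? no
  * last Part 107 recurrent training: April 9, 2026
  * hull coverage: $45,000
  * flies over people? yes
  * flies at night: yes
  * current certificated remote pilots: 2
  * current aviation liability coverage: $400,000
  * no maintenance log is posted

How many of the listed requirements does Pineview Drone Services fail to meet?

4

1. hull coverage $45,000 ≥ $35,000 → met
2. condition 'flies beyond visual line of sight' does not hold → requirement n/a → met
3. waiver documentation absent → not met
4. Part 107 recurrent training 41 days ago vs limit 45 → met
5. certificated remote pilots 2 < 5 → not met
6. condition 'flies over people' holds; insurance policy review 590 days ago vs limit 540 → not met
7. condition 'flies at night' holds; aviation liability coverage $400,000 ≥ $400,000 → met
8. maintenance log absent → not met
Not met: 4 of 8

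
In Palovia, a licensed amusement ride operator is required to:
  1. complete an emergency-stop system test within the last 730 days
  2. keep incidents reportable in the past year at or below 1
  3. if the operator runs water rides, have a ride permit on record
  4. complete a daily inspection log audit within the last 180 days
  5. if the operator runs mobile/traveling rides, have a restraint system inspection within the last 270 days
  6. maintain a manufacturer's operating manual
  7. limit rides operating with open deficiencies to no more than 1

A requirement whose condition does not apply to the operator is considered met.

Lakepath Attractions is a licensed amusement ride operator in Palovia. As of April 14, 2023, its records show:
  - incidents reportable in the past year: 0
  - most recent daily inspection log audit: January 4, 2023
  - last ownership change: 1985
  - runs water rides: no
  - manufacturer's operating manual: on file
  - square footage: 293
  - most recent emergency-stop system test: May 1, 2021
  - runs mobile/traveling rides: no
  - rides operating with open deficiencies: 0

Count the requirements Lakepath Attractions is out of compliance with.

0

1. emergency-stop system test 713 days ago vs limit 730 → met
2. incidents reportable in the past year 0 ≤ 1 → met
3. condition 'runs water rides' does not hold → requirement n/a → met
4. daily inspection log audit 100 days ago vs limit 180 → met
5. condition 'runs mobile/traveling rides' does not hold → requirement n/a → met
6. manufacturer's operating manual present → met
7. rides operating with open deficiencies 0 ≤ 1 → met
Not met: 0 of 7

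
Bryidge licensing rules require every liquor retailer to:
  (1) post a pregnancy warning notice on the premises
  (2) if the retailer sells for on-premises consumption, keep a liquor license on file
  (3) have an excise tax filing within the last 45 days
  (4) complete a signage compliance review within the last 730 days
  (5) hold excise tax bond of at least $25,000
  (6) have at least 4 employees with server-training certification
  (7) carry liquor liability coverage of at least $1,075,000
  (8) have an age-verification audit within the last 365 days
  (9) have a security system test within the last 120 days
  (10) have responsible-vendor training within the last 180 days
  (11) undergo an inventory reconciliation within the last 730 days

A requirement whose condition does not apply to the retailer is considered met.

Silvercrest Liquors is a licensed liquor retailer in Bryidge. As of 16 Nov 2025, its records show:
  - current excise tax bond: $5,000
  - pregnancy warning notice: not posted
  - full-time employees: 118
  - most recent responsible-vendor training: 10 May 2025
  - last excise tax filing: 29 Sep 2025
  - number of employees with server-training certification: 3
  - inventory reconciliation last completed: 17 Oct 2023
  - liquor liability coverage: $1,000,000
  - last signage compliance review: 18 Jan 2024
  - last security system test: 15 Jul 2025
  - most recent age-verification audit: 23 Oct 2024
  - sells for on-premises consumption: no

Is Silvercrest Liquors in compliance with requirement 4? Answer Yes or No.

4. signage compliance review 668 days ago vs limit 730 → met

Yes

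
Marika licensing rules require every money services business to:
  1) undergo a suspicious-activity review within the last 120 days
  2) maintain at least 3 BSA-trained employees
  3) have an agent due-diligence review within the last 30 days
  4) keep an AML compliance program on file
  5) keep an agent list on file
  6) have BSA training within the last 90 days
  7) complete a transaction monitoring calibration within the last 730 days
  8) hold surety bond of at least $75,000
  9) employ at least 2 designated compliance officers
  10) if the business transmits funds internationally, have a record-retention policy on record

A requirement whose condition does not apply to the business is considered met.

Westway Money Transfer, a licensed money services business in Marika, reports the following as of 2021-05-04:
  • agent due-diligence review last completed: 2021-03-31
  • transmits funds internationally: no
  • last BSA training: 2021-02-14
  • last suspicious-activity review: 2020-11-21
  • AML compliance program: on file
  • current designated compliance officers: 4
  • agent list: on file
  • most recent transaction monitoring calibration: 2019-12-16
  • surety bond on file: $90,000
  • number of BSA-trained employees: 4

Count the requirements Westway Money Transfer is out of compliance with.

1. suspicious-activity review 164 days ago vs limit 120 → not met
2. BSA-trained employees 4 ≥ 3 → met
3. agent due-diligence review 34 days ago vs limit 30 → not met
4. AML compliance program present → met
5. agent list present → met
6. BSA training 79 days ago vs limit 90 → met
7. transaction monitoring calibration 505 days ago vs limit 730 → met
8. surety bond $90,000 ≥ $75,000 → met
9. designated compliance officers 4 ≥ 2 → met
10. condition 'transmits funds internationally' does not hold → requirement n/a → met
Not met: 2 of 10

2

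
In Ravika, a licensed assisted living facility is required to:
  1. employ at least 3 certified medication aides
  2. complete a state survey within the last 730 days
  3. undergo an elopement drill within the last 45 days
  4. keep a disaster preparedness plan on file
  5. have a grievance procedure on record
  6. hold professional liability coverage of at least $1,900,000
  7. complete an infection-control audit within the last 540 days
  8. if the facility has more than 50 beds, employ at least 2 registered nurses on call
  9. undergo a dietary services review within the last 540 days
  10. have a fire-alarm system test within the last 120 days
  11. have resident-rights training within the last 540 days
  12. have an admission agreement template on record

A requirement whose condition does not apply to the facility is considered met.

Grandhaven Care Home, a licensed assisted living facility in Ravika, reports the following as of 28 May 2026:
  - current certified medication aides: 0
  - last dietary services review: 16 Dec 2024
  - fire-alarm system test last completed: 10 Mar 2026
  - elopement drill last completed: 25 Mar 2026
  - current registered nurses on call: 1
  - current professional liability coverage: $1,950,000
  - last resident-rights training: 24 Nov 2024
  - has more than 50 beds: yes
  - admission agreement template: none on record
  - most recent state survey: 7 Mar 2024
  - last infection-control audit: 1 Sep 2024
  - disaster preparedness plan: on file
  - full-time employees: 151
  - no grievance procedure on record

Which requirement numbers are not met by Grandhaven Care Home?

1, 2, 3, 5, 7, 8, 11, 12

1. certified medication aides 0 < 3 → not met
2. state survey 812 days ago vs limit 730 → not met
3. elopement drill 64 days ago vs limit 45 → not met
4. disaster preparedness plan present → met
5. grievance procedure absent → not met
6. professional liability coverage $1,950,000 ≥ $1,900,000 → met
7. infection-control audit 634 days ago vs limit 540 → not met
8. condition 'has more than 50 beds' holds; registered nurses on call 1 < 2 → not met
9. dietary services review 528 days ago vs limit 540 → met
10. fire-alarm system test 79 days ago vs limit 120 → met
11. resident-rights training 550 days ago vs limit 540 → not met
12. admission agreement template absent → not met
Not met: 1, 2, 3, 5, 7, 8, 11, 12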